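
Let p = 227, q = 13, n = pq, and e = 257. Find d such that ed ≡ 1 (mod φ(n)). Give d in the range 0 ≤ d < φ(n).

φ(n) = (p−1)(q−1) = 226·12 = 2712.
Need d with 257·d ≡ 1 (mod 2712). Apply the extended Euclidean algorithm:
2712 = 10*257 + 142
257 = 1*142 + 115
142 = 1*115 + 27
115 = 4*27 + 7
27 = 3*7 + 6
7 = 1*6 + 1
6 = 6*1 + 0
Back-substitute:
1 = 7 − 6
1 = −27 + 4·7
1 = 4·115 − 17·27
1 = −17·142 + 21·115
1 = 21·257 − 38·142
1 = −38·2712 + 401·257
So 257·401 ≡ 1 (mod 2712), hence d = 401.

401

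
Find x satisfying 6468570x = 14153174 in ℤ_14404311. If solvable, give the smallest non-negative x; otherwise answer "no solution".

gcd(6468570, 14404311):
14404311 = 2*6468570 + 1467171
6468570 = 4*1467171 + 599886
1467171 = 2*599886 + 267399
599886 = 2*267399 + 65088
267399 = 4*65088 + 7047
65088 = 9*7047 + 1665
7047 = 4*1665 + 387
1665 = 4*387 + 117
387 = 3*117 + 36
117 = 3*36 + 9
36 = 4*9 + 0
gcd = 9, but 9 ∤ 14153174, so the congruence has no solution.

no solution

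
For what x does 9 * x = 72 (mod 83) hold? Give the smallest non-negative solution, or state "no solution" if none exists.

First find gcd(9, 83):
83 = 9·9 + 2
9 = 4·2 + 1
2 = 2·1 + 0
gcd = 1, so a unique solution mod 83 exists.
Back-substitute for the Bézout coefficients:
1 = 9 − 4·2
1 = −4·83 + 37·9
So 9·(37) ≡ 1 (mod 83), giving 9⁻¹ ≡ 37.
x ≡ 9⁻¹·72 ≡ 37·72 ≡ 8 (mod 83).

8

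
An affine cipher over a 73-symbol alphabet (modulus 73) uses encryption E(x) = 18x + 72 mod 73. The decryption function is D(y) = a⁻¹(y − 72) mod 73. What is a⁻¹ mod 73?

69

Extended Euclidean algorithm:
73 = 4×18 + 1
18 = 18×1 + 0
Since gcd(18, 73) = 1, back-substitute to write 1 as a combination:
1 = 73 − 4·18
Thus 18·(-4) ≡ 1 (mod 73); reducing, -4 mod 73 = 69.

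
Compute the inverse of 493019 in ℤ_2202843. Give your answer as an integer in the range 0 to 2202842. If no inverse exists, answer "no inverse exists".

Apply the Euclidean algorithm to 2202843 and 493019:
2202843 = 4*493019 + 230767
493019 = 2*230767 + 31485
230767 = 7*31485 + 10372
31485 = 3*10372 + 369
10372 = 28*369 + 40
369 = 9*40 + 9
40 = 4*9 + 4
9 = 2*4 + 1
4 = 4*1 + 0
gcd = 1, so the inverse exists. Back-substitute:
1 = 9 − 2·4
1 = −2·40 + 9·9
1 = 9·369 − 83·40
1 = −83·10372 + 2333·369
1 = 2333·31485 − 7082·10372
1 = −7082·230767 + 51907·31485
1 = 51907·493019 − 110896·230767
1 = −110896·2202843 + 495491·493019
So 493019·495491 ≡ 1 (mod 2202843).

495491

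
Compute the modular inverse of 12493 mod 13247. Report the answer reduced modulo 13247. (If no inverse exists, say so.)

no inverse exists

Compute gcd(12493, 13247):
13247 = 1·12493 + 754
12493 = 16·754 + 429
754 = 1·429 + 325
429 = 1·325 + 104
325 = 3·104 + 13
104 = 8·13 + 0
Since gcd = 13 > 1, 12493 is not a unit mod 13247.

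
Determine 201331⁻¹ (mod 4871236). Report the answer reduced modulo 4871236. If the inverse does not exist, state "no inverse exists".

887043

gcd(4871236, 201331) by repeated division:
4871236 = 24×201331 + 39292
201331 = 5×39292 + 4871
39292 = 8×4871 + 324
4871 = 15×324 + 11
324 = 29×11 + 5
11 = 2×5 + 1
5 = 5×1 + 0
gcd = 1, so the inverse exists. Back-substitute:
1 = 11 − 2·5
1 = −2·324 + 59·11
1 = 59·4871 − 887·324
1 = −887·39292 + 7155·4871
1 = 7155·201331 − 36662·39292
1 = −36662·4871236 + 887043·201331
So 201331·887043 ≡ 1 (mod 4871236).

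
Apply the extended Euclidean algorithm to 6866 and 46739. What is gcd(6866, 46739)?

Apply Euclid's algorithm to 46739 and 6866:
46739 = 6*6866 + 5543
6866 = 1*5543 + 1323
5543 = 4*1323 + 251
1323 = 5*251 + 68
251 = 3*68 + 47
68 = 1*47 + 21
47 = 2*21 + 5
21 = 4*5 + 1
5 = 5*1 + 0
gcd(6866, 46739) = 1.
Back-substituting:
1 = 21 − 4·5
1 = −4·47 + 9·21
1 = 9·68 − 13·47
1 = −13·251 + 48·68
1 = 48·1323 − 253·251
1 = −253·5543 + 1060·1323
1 = 1060·6866 − 1313·5543
1 = −1313·46739 + 8938·6866
So 1 = (-1313)·46739 + (8938)·6866.

1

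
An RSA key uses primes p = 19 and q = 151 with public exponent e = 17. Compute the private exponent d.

φ(n) = (p−1)(q−1) = 18·150 = 2700.
Need d with 17·d ≡ 1 (mod 2700). Apply the extended Euclidean algorithm:
2700 = 158·17 + 14
17 = 1·14 + 3
14 = 4·3 + 2
3 = 1·2 + 1
2 = 2·1 + 0
Back-substitute:
1 = 3 − 2
1 = −14 + 5·3
1 = 5·17 − 6·14
1 = −6·2700 + 953·17
So 17·953 ≡ 1 (mod 2700), hence d = 953.

953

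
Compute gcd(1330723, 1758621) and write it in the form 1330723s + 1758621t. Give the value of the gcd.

1

Repeated division:
1758621 = 1·1330723 + 427898
1330723 = 3·427898 + 47029
427898 = 9·47029 + 4637
47029 = 10·4637 + 659
4637 = 7·659 + 24
659 = 27·24 + 11
24 = 2·11 + 2
11 = 5·2 + 1
2 = 2·1 + 0
gcd(1330723, 1758621) = 1.
Back-substituting:
1 = 11 − 5·2
1 = −5·24 + 11·11
1 = 11·659 − 302·24
1 = −302·4637 + 2125·659
1 = 2125·47029 − 21552·4637
1 = −21552·427898 + 196093·47029
1 = 196093·1330723 − 609831·427898
1 = −609831·1758621 + 805924·1330723
So 1 = (-609831)·1758621 + (805924)·1330723.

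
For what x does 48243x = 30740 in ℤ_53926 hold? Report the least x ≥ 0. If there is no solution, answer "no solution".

First find gcd(48243, 53926):
53926 = 1×48243 + 5683
48243 = 8×5683 + 2779
5683 = 2×2779 + 125
2779 = 22×125 + 29
125 = 4×29 + 9
29 = 3×9 + 2
9 = 4×2 + 1
2 = 2×1 + 0
gcd = 1, so a unique solution mod 53926 exists.
Back-substitute for the Bézout coefficients:
1 = 9 − 4·2
1 = −4·29 + 13·9
1 = 13·125 − 56·29
1 = −56·2779 + 1245·125
1 = 1245·5683 − 2546·2779
1 = −2546·48243 + 21613·5683
1 = 21613·53926 − 24159·48243
So 48243·(-24159) ≡ 1 (mod 53926), giving 48243⁻¹ ≡ 29767.
x ≡ 48243⁻¹·30740 ≡ 29767·30740 ≡ 21212 (mod 53926).

21212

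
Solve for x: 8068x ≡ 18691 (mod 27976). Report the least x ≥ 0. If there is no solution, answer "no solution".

gcd(8068, 27976):
27976 = 3×8068 + 3772
8068 = 2×3772 + 524
3772 = 7×524 + 104
524 = 5×104 + 4
104 = 26×4 + 0
gcd = 4, but 4 ∤ 18691, so the congruence has no solution.

no solution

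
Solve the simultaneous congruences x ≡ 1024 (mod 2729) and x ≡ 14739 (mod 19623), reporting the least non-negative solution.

19578870

Write x = 1024 + 2729·k. Then 2729·k ≡ 14739 − 1024 ≡ 13715 (mod 19623).
Need 2729⁻¹ mod 19623. Extended Euclid on (19623, 2729):
19623 = 7·2729 + 520
2729 = 5·520 + 129
520 = 4·129 + 4
129 = 32·4 + 1
4 = 4·1 + 0
Back-substitute:
1 = 129 − 32·4
1 = −32·520 + 129·129
1 = 129·2729 − 677·520
1 = −677·19623 + 4868·2729
2729⁻¹ ≡ 4868 (mod 19623), so k ≡ 4868·13715 ≡ 7174 (mod 19623).
x = 1024 + 2729·7174 = 19578870.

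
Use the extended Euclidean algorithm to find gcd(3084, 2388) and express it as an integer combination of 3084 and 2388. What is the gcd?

Repeated division:
3084 = 1×2388 + 696
2388 = 3×696 + 300
696 = 2×300 + 96
300 = 3×96 + 12
96 = 8×12 + 0
gcd(3084, 2388) = 12.
Back-substituting:
12 = 300 − 3·96
12 = −3·696 + 7·300
12 = 7·2388 − 24·696
12 = −24·3084 + 31·2388
So 12 = (-24)·3084 + (31)·2388.

12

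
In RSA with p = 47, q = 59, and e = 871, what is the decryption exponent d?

291

φ(n) = (p−1)(q−1) = 46·58 = 2668.
Need d with 871·d ≡ 1 (mod 2668). Apply the extended Euclidean algorithm:
2668 = 3*871 + 55
871 = 15*55 + 46
55 = 1*46 + 9
46 = 5*9 + 1
9 = 9*1 + 0
Back-substitute:
1 = 46 − 5·9
1 = −5·55 + 6·46
1 = 6·871 − 95·55
1 = −95·2668 + 291·871
So 871·291 ≡ 1 (mod 2668), hence d = 291.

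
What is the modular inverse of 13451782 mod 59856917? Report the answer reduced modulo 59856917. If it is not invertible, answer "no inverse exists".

45548270

Apply the Euclidean algorithm to 59856917 and 13451782:
59856917 = 4*13451782 + 6049789
13451782 = 2*6049789 + 1352204
6049789 = 4*1352204 + 640973
1352204 = 2*640973 + 70258
640973 = 9*70258 + 8651
70258 = 8*8651 + 1050
8651 = 8*1050 + 251
1050 = 4*251 + 46
251 = 5*46 + 21
46 = 2*21 + 4
21 = 5*4 + 1
4 = 4*1 + 0
gcd = 1, so the inverse exists. Back-substitute:
1 = 21 − 5·4
1 = −5·46 + 11·21
1 = 11·251 − 60·46
1 = −60·1050 + 251·251
1 = 251·8651 − 2068·1050
1 = −2068·70258 + 16795·8651
1 = 16795·640973 − 153223·70258
1 = −153223·1352204 + 323241·640973
1 = 323241·6049789 − 1446187·1352204
1 = −1446187·13451782 + 3215615·6049789
1 = 3215615·59856917 − 14308647·13451782
So 13451782·(-14308647) ≡ 1 (mod 59856917), and -14308647 ≡ 45548270 (mod 59856917).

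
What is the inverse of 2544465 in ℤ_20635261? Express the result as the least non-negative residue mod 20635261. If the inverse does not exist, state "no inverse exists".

15681384

Apply the Euclidean algorithm to 20635261 and 2544465:
20635261 = 8·2544465 + 279541
2544465 = 9·279541 + 28596
279541 = 9·28596 + 22177
28596 = 1·22177 + 6419
22177 = 3·6419 + 2920
6419 = 2·2920 + 579
2920 = 5·579 + 25
579 = 23·25 + 4
25 = 6·4 + 1
4 = 4·1 + 0
The gcd is 1. Working backward:
1 = 25 − 6·4
1 = −6·579 + 139·25
1 = 139·2920 − 701·579
1 = −701·6419 + 1541·2920
1 = 1541·22177 − 5324·6419
1 = −5324·28596 + 6865·22177
1 = 6865·279541 − 67109·28596
1 = −67109·2544465 + 610846·279541
1 = 610846·20635261 − 4953877·2544465
Thus 2544465·(-4953877) ≡ 1 (mod 20635261); reducing, -4953877 mod 20635261 = 15681384.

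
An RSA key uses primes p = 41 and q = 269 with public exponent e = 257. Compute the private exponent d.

2753

φ(n) = (p−1)(q−1) = 40·268 = 10720.
Need d with 257·d ≡ 1 (mod 10720). Apply the extended Euclidean algorithm:
10720 = 41·257 + 183
257 = 1·183 + 74
183 = 2·74 + 35
74 = 2·35 + 4
35 = 8·4 + 3
4 = 1·3 + 1
3 = 3·1 + 0
Back-substitute:
1 = 4 − 3
1 = −35 + 9·4
1 = 9·74 − 19·35
1 = −19·183 + 47·74
1 = 47·257 − 66·183
1 = −66·10720 + 2753·257
So 257·2753 ≡ 1 (mod 10720), hence d = 2753.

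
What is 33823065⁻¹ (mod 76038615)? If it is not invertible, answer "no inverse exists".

Euclidean algorithm on 76038615, 33823065:
76038615 = 2·33823065 + 8392485
33823065 = 4·8392485 + 253125
8392485 = 33·253125 + 39360
253125 = 6·39360 + 16965
39360 = 2·16965 + 5430
16965 = 3·5430 + 675
5430 = 8·675 + 30
675 = 22·30 + 15
30 = 2·15 + 0
The gcd is 15, not 1, hence no inverse exists.

no inverse exists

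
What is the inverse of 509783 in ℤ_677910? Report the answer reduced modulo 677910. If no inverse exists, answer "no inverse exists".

74417

Run Euclid on (677910, 509783):
677910 = 1·509783 + 168127
509783 = 3·168127 + 5402
168127 = 31·5402 + 665
5402 = 8·665 + 82
665 = 8·82 + 9
82 = 9·9 + 1
9 = 9·1 + 0
The gcd is 1. Working backward:
1 = 82 − 9·9
1 = −9·665 + 73·82
1 = 73·5402 − 593·665
1 = −593·168127 + 18456·5402
1 = 18456·509783 − 55961·168127
1 = −55961·677910 + 74417·509783
So 509783·74417 ≡ 1 (mod 677910).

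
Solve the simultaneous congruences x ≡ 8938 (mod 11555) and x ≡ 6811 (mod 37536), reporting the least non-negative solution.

Write x = 8938 + 11555·k. Then 11555·k ≡ 6811 − 8938 ≡ 35409 (mod 37536).
Need 11555⁻¹ mod 37536. Extended Euclid on (37536, 11555):
37536 = 3×11555 + 2871
11555 = 4×2871 + 71
2871 = 40×71 + 31
71 = 2×31 + 9
31 = 3×9 + 4
9 = 2×4 + 1
4 = 4×1 + 0
Back-substitute:
1 = 9 − 2·4
1 = −2·31 + 7·9
1 = 7·71 − 16·31
1 = −16·2871 + 647·71
1 = 647·11555 − 2604·2871
1 = −2604·37536 + 8459·11555
11555⁻¹ ≡ 8459 (mod 37536), so k ≡ 8459·35409 ≡ 24987 (mod 37536).
x = 8938 + 11555·24987 = 288733723.

288733723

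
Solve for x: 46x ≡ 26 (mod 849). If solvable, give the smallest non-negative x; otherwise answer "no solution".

665

First find gcd(46, 849):
849 = 18·46 + 21
46 = 2·21 + 4
21 = 5·4 + 1
4 = 4·1 + 0
gcd = 1, so a unique solution mod 849 exists.
Back-substitute for the Bézout coefficients:
1 = 21 − 5·4
1 = −5·46 + 11·21
1 = 11·849 − 203·46
So 46·(-203) ≡ 1 (mod 849), giving 46⁻¹ ≡ 646.
x ≡ 46⁻¹·26 ≡ 646·26 ≡ 665 (mod 849).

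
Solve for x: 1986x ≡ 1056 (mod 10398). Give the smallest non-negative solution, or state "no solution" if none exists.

833

First find gcd(1986, 10398):
10398 = 5*1986 + 468
1986 = 4*468 + 114
468 = 4*114 + 12
114 = 9*12 + 6
12 = 2*6 + 0
gcd = 6 and 6 | 1056, so solutions exist. Divide through by 6: 331x ≡ 176 (mod 1733).
Now find 331⁻¹ mod 1733:
1733 = 5*331 + 78
331 = 4*78 + 19
78 = 4*19 + 2
19 = 9*2 + 1
2 = 2*1 + 0
Back-substitute:
1 = 19 − 9·2
1 = −9·78 + 37·19
1 = 37·331 − 157·78
1 = −157·1733 + 822·331
So 331⁻¹ ≡ 822 (mod 1733).
Then x ≡ 822·176 ≡ 833 (mod 1733); the smallest non-negative solution is x = 833.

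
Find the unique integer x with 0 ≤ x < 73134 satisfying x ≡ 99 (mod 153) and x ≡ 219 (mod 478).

20295

Write x = 99 + 153·k. Then 153·k ≡ 219 − 99 ≡ 120 (mod 478).
Need 153⁻¹ mod 478. Extended Euclid on (478, 153):
478 = 3*153 + 19
153 = 8*19 + 1
19 = 19*1 + 0
Back-substitute:
1 = 153 − 8·19
1 = −8·478 + 25·153
153⁻¹ ≡ 25 (mod 478), so k ≡ 25·120 ≡ 132 (mod 478).
x = 99 + 153·132 = 20295.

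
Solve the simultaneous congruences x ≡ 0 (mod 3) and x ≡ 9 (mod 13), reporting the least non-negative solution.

9

Write x = 0 + 3·k. Then 3·k ≡ 9 − 0 ≡ 9 (mod 13).
Need 3⁻¹ mod 13. Extended Euclid on (13, 3):
13 = 4*3 + 1
3 = 3*1 + 0
Back-substitute:
1 = 13 − 4·3
3⁻¹ ≡ 9 (mod 13), so k ≡ 9·9 ≡ 3 (mod 13).
x = 0 + 3·3 = 9.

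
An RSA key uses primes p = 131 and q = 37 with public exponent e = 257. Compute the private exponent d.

φ(n) = (p−1)(q−1) = 130·36 = 4680.
Need d with 257·d ≡ 1 (mod 4680). Apply the extended Euclidean algorithm:
4680 = 18×257 + 54
257 = 4×54 + 41
54 = 1×41 + 13
41 = 3×13 + 2
13 = 6×2 + 1
2 = 2×1 + 0
Back-substitute:
1 = 13 − 6·2
1 = −6·41 + 19·13
1 = 19·54 − 25·41
1 = −25·257 + 119·54
1 = 119·4680 − 2167·257
So 257·(-2167) ≡ 1 (mod 4680), hence d ≡ -2167 ≡ 2513 (mod 4680).

2513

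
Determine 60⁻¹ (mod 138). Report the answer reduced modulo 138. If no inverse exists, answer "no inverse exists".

Compute gcd(60, 138):
138 = 2×60 + 18
60 = 3×18 + 6
18 = 3×6 + 0
gcd(60, 138) = 6 ≠ 1, so 60 has no multiplicative inverse modulo 138.

no inverse exists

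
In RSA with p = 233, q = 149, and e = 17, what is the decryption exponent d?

φ(n) = (p−1)(q−1) = 232·148 = 34336.
Need d with 17·d ≡ 1 (mod 34336). Apply the extended Euclidean algorithm:
34336 = 2019×17 + 13
17 = 1×13 + 4
13 = 3×4 + 1
4 = 4×1 + 0
Back-substitute:
1 = 13 − 3·4
1 = −3·17 + 4·13
1 = 4·34336 − 8079·17
So 17·(-8079) ≡ 1 (mod 34336), hence d ≡ -8079 ≡ 26257 (mod 34336).

26257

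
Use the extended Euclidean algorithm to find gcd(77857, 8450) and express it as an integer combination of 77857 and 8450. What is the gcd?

13

Euclidean algorithm:
77857 = 9×8450 + 1807
8450 = 4×1807 + 1222
1807 = 1×1222 + 585
1222 = 2×585 + 52
585 = 11×52 + 13
52 = 4×13 + 0
gcd(77857, 8450) = 13.
Back-substituting:
13 = 585 − 11·52
13 = −11·1222 + 23·585
13 = 23·1807 − 34·1222
13 = −34·8450 + 159·1807
13 = 159·77857 − 1465·8450
So 13 = (159)·77857 + (-1465)·8450.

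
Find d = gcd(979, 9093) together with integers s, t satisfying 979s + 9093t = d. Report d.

1

Repeated division:
9093 = 9*979 + 282
979 = 3*282 + 133
282 = 2*133 + 16
133 = 8*16 + 5
16 = 3*5 + 1
5 = 5*1 + 0
gcd(979, 9093) = 1.
Back-substituting:
1 = 16 − 3·5
1 = −3·133 + 25·16
1 = 25·282 − 53·133
1 = −53·979 + 184·282
1 = 184·9093 − 1709·979
So 1 = (184)·9093 + (-1709)·979.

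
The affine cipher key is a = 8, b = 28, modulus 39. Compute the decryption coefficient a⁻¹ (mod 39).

5

Extended Euclidean algorithm:
39 = 4·8 + 7
8 = 1·7 + 1
7 = 7·1 + 0
The gcd is 1. Working backward:
1 = 8 − 7
1 = −39 + 5·8
So 8·5 ≡ 1 (mod 39).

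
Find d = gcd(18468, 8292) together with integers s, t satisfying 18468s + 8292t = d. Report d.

12

Repeated division:
18468 = 2×8292 + 1884
8292 = 4×1884 + 756
1884 = 2×756 + 372
756 = 2×372 + 12
372 = 31×12 + 0
gcd(18468, 8292) = 12.
Working backward:
12 = 756 − 2·372
12 = −2·1884 + 5·756
12 = 5·8292 − 22·1884
12 = −22·18468 + 49·8292
So 12 = (-22)·18468 + (49)·8292.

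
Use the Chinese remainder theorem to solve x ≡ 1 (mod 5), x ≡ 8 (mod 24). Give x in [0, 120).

56

Write x = 1 + 5·k. Then 5·k ≡ 8 − 1 ≡ 7 (mod 24).
Need 5⁻¹ mod 24. Extended Euclid on (24, 5):
24 = 4·5 + 4
5 = 1·4 + 1
4 = 4·1 + 0
Back-substitute:
1 = 5 − 4
1 = −24 + 5·5
5⁻¹ ≡ 5 (mod 24), so k ≡ 5·7 ≡ 11 (mod 24).
x = 1 + 5·11 = 56.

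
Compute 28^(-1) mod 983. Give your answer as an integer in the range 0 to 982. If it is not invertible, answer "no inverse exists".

gcd(983, 28) by repeated division:
983 = 35*28 + 3
28 = 9*3 + 1
3 = 3*1 + 0
gcd = 1, so the inverse exists. Back-substitute:
1 = 28 − 9·3
1 = −9·983 + 316·28
So 28·316 ≡ 1 (mod 983).

316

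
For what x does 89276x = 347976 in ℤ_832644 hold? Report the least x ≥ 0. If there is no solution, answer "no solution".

First find gcd(89276, 832644):
832644 = 9·89276 + 29160
89276 = 3·29160 + 1796
29160 = 16·1796 + 424
1796 = 4·424 + 100
424 = 4·100 + 24
100 = 4·24 + 4
24 = 6·4 + 0
gcd = 4 and 4 | 347976, so solutions exist. Divide through by 4: 22319x ≡ 86994 (mod 208161).
Now find 22319⁻¹ mod 208161:
208161 = 9*22319 + 7290
22319 = 3*7290 + 449
7290 = 16*449 + 106
449 = 4*106 + 25
106 = 4*25 + 6
25 = 4*6 + 1
6 = 6*1 + 0
Back-substitute:
1 = 25 − 4·6
1 = −4·106 + 17·25
1 = 17·449 − 72·106
1 = −72·7290 + 1169·449
1 = 1169·22319 − 3579·7290
1 = −3579·208161 + 33380·22319
So 22319⁻¹ ≡ 33380 (mod 208161).
Then x ≡ 33380·86994 ≡ 13770 (mod 208161); the smallest non-negative solution is x = 13770.

13770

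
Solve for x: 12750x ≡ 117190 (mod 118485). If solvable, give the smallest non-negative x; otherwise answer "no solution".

no solution

gcd(12750, 118485):
118485 = 9·12750 + 3735
12750 = 3·3735 + 1545
3735 = 2·1545 + 645
1545 = 2·645 + 255
645 = 2·255 + 135
255 = 1·135 + 120
135 = 1·120 + 15
120 = 8·15 + 0
gcd = 15, but 15 ∤ 117190, so the congruence has no solution.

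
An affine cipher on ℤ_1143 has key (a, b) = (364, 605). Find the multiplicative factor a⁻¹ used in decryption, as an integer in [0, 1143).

Apply the Euclidean algorithm to 1143 and 364:
1143 = 3*364 + 51
364 = 7*51 + 7
51 = 7*7 + 2
7 = 3*2 + 1
2 = 2*1 + 0
gcd = 1, so the inverse exists. Back-substitute:
1 = 7 − 3·2
1 = −3·51 + 22·7
1 = 22·364 − 157·51
1 = −157·1143 + 493·364
So 364·493 ≡ 1 (mod 1143).

493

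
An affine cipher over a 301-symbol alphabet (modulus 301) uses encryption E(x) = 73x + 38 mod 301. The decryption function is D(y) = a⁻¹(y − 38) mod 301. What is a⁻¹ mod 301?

33

Apply the Euclidean algorithm to 301 and 73:
301 = 4*73 + 9
73 = 8*9 + 1
9 = 9*1 + 0
The gcd is 1. Working backward:
1 = 73 − 8·9
1 = −8·301 + 33·73
So 73·33 ≡ 1 (mod 301).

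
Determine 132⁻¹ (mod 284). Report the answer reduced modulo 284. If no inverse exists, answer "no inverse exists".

Compute gcd(132, 284):
284 = 2*132 + 20
132 = 6*20 + 12
20 = 1*12 + 8
12 = 1*8 + 4
8 = 2*4 + 0
The gcd is 4, not 1, hence no inverse exists.

no inverse exists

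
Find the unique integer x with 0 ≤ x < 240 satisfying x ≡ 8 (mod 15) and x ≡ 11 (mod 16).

203

Write x = 8 + 15·k. Then 15·k ≡ 11 − 8 ≡ 3 (mod 16).
Need 15⁻¹ mod 16. Extended Euclid on (16, 15):
16 = 1·15 + 1
15 = 15·1 + 0
Back-substitute:
1 = 16 − 15
15⁻¹ ≡ 15 (mod 16), so k ≡ 15·3 ≡ 13 (mod 16).
x = 8 + 15·13 = 203.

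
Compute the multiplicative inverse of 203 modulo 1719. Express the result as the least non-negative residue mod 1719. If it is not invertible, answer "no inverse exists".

398

Run Euclid on (1719, 203):
1719 = 8×203 + 95
203 = 2×95 + 13
95 = 7×13 + 4
13 = 3×4 + 1
4 = 4×1 + 0
gcd = 1, so the inverse exists. Back-substitute:
1 = 13 − 3·4
1 = −3·95 + 22·13
1 = 22·203 − 47·95
1 = −47·1719 + 398·203
So 203·398 ≡ 1 (mod 1719).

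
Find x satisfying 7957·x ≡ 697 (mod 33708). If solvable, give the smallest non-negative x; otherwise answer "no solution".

First find gcd(7957, 33708):
33708 = 4*7957 + 1880
7957 = 4*1880 + 437
1880 = 4*437 + 132
437 = 3*132 + 41
132 = 3*41 + 9
41 = 4*9 + 5
9 = 1*5 + 4
5 = 1*4 + 1
4 = 4*1 + 0
gcd = 1, so a unique solution mod 33708 exists.
Back-substitute for the Bézout coefficients:
1 = 5 − 4
1 = −9 + 2·5
1 = 2·41 − 9·9
1 = −9·132 + 29·41
1 = 29·437 − 96·132
1 = −96·1880 + 413·437
1 = 413·7957 − 1748·1880
1 = −1748·33708 + 7405·7957
So 7957·(7405) ≡ 1 (mod 33708), giving 7957⁻¹ ≡ 7405.
x ≡ 7957⁻¹·697 ≡ 7405·697 ≡ 3961 (mod 33708).

3961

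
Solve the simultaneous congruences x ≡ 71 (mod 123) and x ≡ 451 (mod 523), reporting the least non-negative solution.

Write x = 71 + 123·k. Then 123·k ≡ 451 − 71 ≡ 380 (mod 523).
Need 123⁻¹ mod 523. Extended Euclid on (523, 123):
523 = 4×123 + 31
123 = 3×31 + 30
31 = 1×30 + 1
30 = 30×1 + 0
Back-substitute:
1 = 31 − 30
1 = −123 + 4·31
1 = 4·523 − 17·123
123⁻¹ ≡ 506 (mod 523), so k ≡ 506·380 ≡ 339 (mod 523).
x = 71 + 123·339 = 41768.

41768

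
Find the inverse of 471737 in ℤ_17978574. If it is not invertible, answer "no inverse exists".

gcd(17978574, 471737) by repeated division:
17978574 = 38·471737 + 52568
471737 = 8·52568 + 51193
52568 = 1·51193 + 1375
51193 = 37·1375 + 318
1375 = 4·318 + 103
318 = 3·103 + 9
103 = 11·9 + 4
9 = 2·4 + 1
4 = 4·1 + 0
gcd = 1, so the inverse exists. Back-substitute:
1 = 9 − 2·4
1 = −2·103 + 23·9
1 = 23·318 − 71·103
1 = −71·1375 + 307·318
1 = 307·51193 − 11430·1375
1 = −11430·52568 + 11737·51193
1 = 11737·471737 − 105326·52568
1 = −105326·17978574 + 4014125·471737
So 471737·4014125 ≡ 1 (mod 17978574).

4014125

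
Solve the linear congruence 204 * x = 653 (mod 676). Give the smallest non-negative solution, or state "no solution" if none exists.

gcd(204, 676):
676 = 3*204 + 64
204 = 3*64 + 12
64 = 5*12 + 4
12 = 3*4 + 0
gcd = 4, but 4 ∤ 653, so the congruence has no solution.

no solution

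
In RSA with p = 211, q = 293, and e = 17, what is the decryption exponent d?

57713

φ(n) = (p−1)(q−1) = 210·292 = 61320.
Need d with 17·d ≡ 1 (mod 61320). Apply the extended Euclidean algorithm:
61320 = 3607×17 + 1
17 = 17×1 + 0
Back-substitute:
1 = 61320 − 3607·17
So 17·(-3607) ≡ 1 (mod 61320), hence d ≡ -3607 ≡ 57713 (mod 61320).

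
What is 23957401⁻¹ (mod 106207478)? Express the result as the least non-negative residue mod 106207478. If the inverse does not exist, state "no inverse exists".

no inverse exists

Compute gcd(23957401, 106207478):
106207478 = 4*23957401 + 10377874
23957401 = 2*10377874 + 3201653
10377874 = 3*3201653 + 772915
3201653 = 4*772915 + 109993
772915 = 7*109993 + 2964
109993 = 37*2964 + 325
2964 = 9*325 + 39
325 = 8*39 + 13
39 = 3*13 + 0
gcd(23957401, 106207478) = 13 ≠ 1, so 23957401 has no multiplicative inverse modulo 106207478.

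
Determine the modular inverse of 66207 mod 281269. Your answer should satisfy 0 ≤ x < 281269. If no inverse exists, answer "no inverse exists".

gcd(281269, 66207) by repeated division:
281269 = 4*66207 + 16441
66207 = 4*16441 + 443
16441 = 37*443 + 50
443 = 8*50 + 43
50 = 1*43 + 7
43 = 6*7 + 1
7 = 7*1 + 0
gcd = 1, so the inverse exists. Back-substitute:
1 = 43 − 6·7
1 = −6·50 + 7·43
1 = 7·443 − 62·50
1 = −62·16441 + 2301·443
1 = 2301·66207 − 9266·16441
1 = −9266·281269 + 39365·66207
So 66207·39365 ≡ 1 (mod 281269).

39365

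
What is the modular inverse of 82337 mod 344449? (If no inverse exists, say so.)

110262

Apply the Euclidean algorithm to 344449 and 82337:
344449 = 4*82337 + 15101
82337 = 5*15101 + 6832
15101 = 2*6832 + 1437
6832 = 4*1437 + 1084
1437 = 1*1084 + 353
1084 = 3*353 + 25
353 = 14*25 + 3
25 = 8*3 + 1
3 = 3*1 + 0
Since gcd(82337, 344449) = 1, back-substitute to write 1 as a combination:
1 = 25 − 8·3
1 = −8·353 + 113·25
1 = 113·1084 − 347·353
1 = −347·1437 + 460·1084
1 = 460·6832 − 2187·1437
1 = −2187·15101 + 4834·6832
1 = 4834·82337 − 26357·15101
1 = −26357·344449 + 110262·82337
So 82337·110262 ≡ 1 (mod 344449).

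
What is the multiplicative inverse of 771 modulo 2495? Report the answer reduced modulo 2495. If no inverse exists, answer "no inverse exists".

1741

Extended Euclidean algorithm:
2495 = 3×771 + 182
771 = 4×182 + 43
182 = 4×43 + 10
43 = 4×10 + 3
10 = 3×3 + 1
3 = 3×1 + 0
Since gcd(771, 2495) = 1, back-substitute to write 1 as a combination:
1 = 10 − 3·3
1 = −3·43 + 13·10
1 = 13·182 − 55·43
1 = −55·771 + 233·182
1 = 233·2495 − 754·771
So 771·(-754) ≡ 1 (mod 2495), and -754 ≡ 1741 (mod 2495).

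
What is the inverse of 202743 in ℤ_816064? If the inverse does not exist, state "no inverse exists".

451143

Run Euclid on (816064, 202743):
816064 = 4*202743 + 5092
202743 = 39*5092 + 4155
5092 = 1*4155 + 937
4155 = 4*937 + 407
937 = 2*407 + 123
407 = 3*123 + 38
123 = 3*38 + 9
38 = 4*9 + 2
9 = 4*2 + 1
2 = 2*1 + 0
gcd = 1, so the inverse exists. Back-substitute:
1 = 9 − 4·2
1 = −4·38 + 17·9
1 = 17·123 − 55·38
1 = −55·407 + 182·123
1 = 182·937 − 419·407
1 = −419·4155 + 1858·937
1 = 1858·5092 − 2277·4155
1 = −2277·202743 + 90661·5092
1 = 90661·816064 − 364921·202743
Hence 202743⁻¹ ≡ -364921 ≡ 451143 (mod 816064).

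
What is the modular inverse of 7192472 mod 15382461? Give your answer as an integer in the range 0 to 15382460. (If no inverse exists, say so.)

553790

gcd(15382461, 7192472) by repeated division:
15382461 = 2*7192472 + 997517
7192472 = 7*997517 + 209853
997517 = 4*209853 + 158105
209853 = 1*158105 + 51748
158105 = 3*51748 + 2861
51748 = 18*2861 + 250
2861 = 11*250 + 111
250 = 2*111 + 28
111 = 3*28 + 27
28 = 1*27 + 1
27 = 27*1 + 0
Since gcd(7192472, 15382461) = 1, back-substitute to write 1 as a combination:
1 = 28 − 27
1 = −111 + 4·28
1 = 4·250 − 9·111
1 = −9·2861 + 103·250
1 = 103·51748 − 1863·2861
1 = −1863·158105 + 5692·51748
1 = 5692·209853 − 7555·158105
1 = −7555·997517 + 35912·209853
1 = 35912·7192472 − 258939·997517
1 = −258939·15382461 + 553790·7192472
So 7192472·553790 ≡ 1 (mod 15382461).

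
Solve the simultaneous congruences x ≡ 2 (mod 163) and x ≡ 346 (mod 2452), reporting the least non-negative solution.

108234

Write x = 2 + 163·k. Then 163·k ≡ 346 − 2 ≡ 344 (mod 2452).
Need 163⁻¹ mod 2452. Extended Euclid on (2452, 163):
2452 = 15·163 + 7
163 = 23·7 + 2
7 = 3·2 + 1
2 = 2·1 + 0
Back-substitute:
1 = 7 − 3·2
1 = −3·163 + 70·7
1 = 70·2452 − 1053·163
163⁻¹ ≡ 1399 (mod 2452), so k ≡ 1399·344 ≡ 664 (mod 2452).
x = 2 + 163·664 = 108234.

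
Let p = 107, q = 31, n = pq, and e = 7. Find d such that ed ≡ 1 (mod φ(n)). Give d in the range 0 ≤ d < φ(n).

1363

φ(n) = (p−1)(q−1) = 106·30 = 3180.
Need d with 7·d ≡ 1 (mod 3180). Apply the extended Euclidean algorithm:
3180 = 454*7 + 2
7 = 3*2 + 1
2 = 2*1 + 0
Back-substitute:
1 = 7 − 3·2
1 = −3·3180 + 1363·7
So 7·1363 ≡ 1 (mod 3180), hence d = 1363.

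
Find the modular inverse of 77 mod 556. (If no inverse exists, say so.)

65

Run Euclid on (556, 77):
556 = 7×77 + 17
77 = 4×17 + 9
17 = 1×9 + 8
9 = 1×8 + 1
8 = 8×1 + 0
Since gcd(77, 556) = 1, back-substitute to write 1 as a combination:
1 = 9 − 8
1 = −17 + 2·9
1 = 2·77 − 9·17
1 = −9·556 + 65·77
So 77·65 ≡ 1 (mod 556).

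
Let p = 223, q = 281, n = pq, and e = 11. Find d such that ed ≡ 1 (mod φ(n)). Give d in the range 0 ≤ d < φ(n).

φ(n) = (p−1)(q−1) = 222·280 = 62160.
Need d with 11·d ≡ 1 (mod 62160). Apply the extended Euclidean algorithm:
62160 = 5650·11 + 10
11 = 1·10 + 1
10 = 10·1 + 0
Back-substitute:
1 = 11 − 10
1 = −62160 + 5651·11
So 11·5651 ≡ 1 (mod 62160), hence d = 5651.

5651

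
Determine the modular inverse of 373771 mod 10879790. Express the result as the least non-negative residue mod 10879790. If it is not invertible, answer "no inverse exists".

Run Euclid on (10879790, 373771):
10879790 = 29*373771 + 40431
373771 = 9*40431 + 9892
40431 = 4*9892 + 863
9892 = 11*863 + 399
863 = 2*399 + 65
399 = 6*65 + 9
65 = 7*9 + 2
9 = 4*2 + 1
2 = 2*1 + 0
Since gcd(373771, 10879790) = 1, back-substitute to write 1 as a combination:
1 = 9 − 4·2
1 = −4·65 + 29·9
1 = 29·399 − 178·65
1 = −178·863 + 385·399
1 = 385·9892 − 4413·863
1 = −4413·40431 + 18037·9892
1 = 18037·373771 − 166746·40431
1 = −166746·10879790 + 4853671·373771
So 373771·4853671 ≡ 1 (mod 10879790).

4853671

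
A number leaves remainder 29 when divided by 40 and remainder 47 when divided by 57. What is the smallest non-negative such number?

389

Write x = 29 + 40·k. Then 40·k ≡ 47 − 29 ≡ 18 (mod 57).
Need 40⁻¹ mod 57. Extended Euclid on (57, 40):
57 = 1×40 + 17
40 = 2×17 + 6
17 = 2×6 + 5
6 = 1×5 + 1
5 = 5×1 + 0
Back-substitute:
1 = 6 − 5
1 = −17 + 3·6
1 = 3·40 − 7·17
1 = −7·57 + 10·40
40⁻¹ ≡ 10 (mod 57), so k ≡ 10·18 ≡ 9 (mod 57).
x = 29 + 40·9 = 389.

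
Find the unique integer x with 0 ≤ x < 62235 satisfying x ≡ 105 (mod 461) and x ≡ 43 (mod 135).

10708

Write x = 105 + 461·k. Then 461·k ≡ 43 − 105 ≡ 73 (mod 135).
Need 461⁻¹ mod 135. Extended Euclid on (135, 56):
135 = 2*56 + 23
56 = 2*23 + 10
23 = 2*10 + 3
10 = 3*3 + 1
3 = 3*1 + 0
Back-substitute:
1 = 10 − 3·3
1 = −3·23 + 7·10
1 = 7·56 − 17·23
1 = −17·135 + 41·56
461⁻¹ ≡ 41 (mod 135), so k ≡ 41·73 ≡ 23 (mod 135).
x = 105 + 461·23 = 10708.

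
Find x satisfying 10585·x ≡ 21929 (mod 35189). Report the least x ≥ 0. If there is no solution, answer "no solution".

First find gcd(10585, 35189):
35189 = 3×10585 + 3434
10585 = 3×3434 + 283
3434 = 12×283 + 38
283 = 7×38 + 17
38 = 2×17 + 4
17 = 4×4 + 1
4 = 4×1 + 0
gcd = 1, so a unique solution mod 35189 exists.
Back-substitute for the Bézout coefficients:
1 = 17 − 4·4
1 = −4·38 + 9·17
1 = 9·283 − 67·38
1 = −67·3434 + 813·283
1 = 813·10585 − 2506·3434
1 = −2506·35189 + 8331·10585
So 10585·(8331) ≡ 1 (mod 35189), giving 10585⁻¹ ≡ 8331.
x ≡ 10585⁻¹·21929 ≡ 8331·21929 ≡ 24400 (mod 35189).

24400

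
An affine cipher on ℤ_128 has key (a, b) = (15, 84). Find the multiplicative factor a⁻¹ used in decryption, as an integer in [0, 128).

Extended Euclidean algorithm:
128 = 8·15 + 8
15 = 1·8 + 7
8 = 1·7 + 1
7 = 7·1 + 0
Since gcd(15, 128) = 1, back-substitute to write 1 as a combination:
1 = 8 − 7
1 = −15 + 2·8
1 = 2·128 − 17·15
Thus 15·(-17) ≡ 1 (mod 128); reducing, -17 mod 128 = 111.

111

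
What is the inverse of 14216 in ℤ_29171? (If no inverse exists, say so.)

27671

Extended Euclidean algorithm:
29171 = 2·14216 + 739
14216 = 19·739 + 175
739 = 4·175 + 39
175 = 4·39 + 19
39 = 2·19 + 1
19 = 19·1 + 0
Since gcd(14216, 29171) = 1, back-substitute to write 1 as a combination:
1 = 39 − 2·19
1 = −2·175 + 9·39
1 = 9·739 − 38·175
1 = −38·14216 + 731·739
1 = 731·29171 − 1500·14216
Hence 14216⁻¹ ≡ -1500 ≡ 27671 (mod 29171).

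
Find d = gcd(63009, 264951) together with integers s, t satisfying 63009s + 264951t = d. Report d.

Repeated division:
264951 = 4·63009 + 12915
63009 = 4·12915 + 11349
12915 = 1·11349 + 1566
11349 = 7·1566 + 387
1566 = 4·387 + 18
387 = 21·18 + 9
18 = 2·9 + 0
gcd(63009, 264951) = 9.
Back-substituting:
9 = 387 − 21·18
9 = −21·1566 + 85·387
9 = 85·11349 − 616·1566
9 = −616·12915 + 701·11349
9 = 701·63009 − 3420·12915
9 = −3420·264951 + 14381·63009
So 9 = (-3420)·264951 + (14381)·63009.

9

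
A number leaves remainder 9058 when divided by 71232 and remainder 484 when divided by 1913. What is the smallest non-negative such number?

Write x = 9058 + 71232·k. Then 71232·k ≡ 484 − 9058 ≡ 991 (mod 1913).
Need 71232⁻¹ mod 1913. Extended Euclid on (1913, 451):
1913 = 4×451 + 109
451 = 4×109 + 15
109 = 7×15 + 4
15 = 3×4 + 3
4 = 1×3 + 1
3 = 3×1 + 0
Back-substitute:
1 = 4 − 3
1 = −15 + 4·4
1 = 4·109 − 29·15
1 = −29·451 + 120·109
1 = 120·1913 − 509·451
71232⁻¹ ≡ 1404 (mod 1913), so k ≡ 1404·991 ≡ 613 (mod 1913).
x = 9058 + 71232·613 = 43674274.

43674274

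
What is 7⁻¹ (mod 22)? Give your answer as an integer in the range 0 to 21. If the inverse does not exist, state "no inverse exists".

gcd(22, 7) by repeated division:
22 = 3*7 + 1
7 = 7*1 + 0
gcd = 1, so the inverse exists. Back-substitute:
1 = 22 − 3·7
Thus 7·(-3) ≡ 1 (mod 22); reducing, -3 mod 22 = 19.

19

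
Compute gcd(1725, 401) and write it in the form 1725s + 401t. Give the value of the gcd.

Euclidean algorithm:
1725 = 4·401 + 121
401 = 3·121 + 38
121 = 3·38 + 7
38 = 5·7 + 3
7 = 2·3 + 1
3 = 3·1 + 0
gcd(1725, 401) = 1.
Back-substituting:
1 = 7 − 2·3
1 = −2·38 + 11·7
1 = 11·121 − 35·38
1 = −35·401 + 116·121
1 = 116·1725 − 499·401
So 1 = (116)·1725 + (-499)·401.

1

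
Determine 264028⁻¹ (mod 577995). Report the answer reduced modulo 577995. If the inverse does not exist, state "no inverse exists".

Apply the Euclidean algorithm to 577995 and 264028:
577995 = 2*264028 + 49939
264028 = 5*49939 + 14333
49939 = 3*14333 + 6940
14333 = 2*6940 + 453
6940 = 15*453 + 145
453 = 3*145 + 18
145 = 8*18 + 1
18 = 18*1 + 0
Since gcd(264028, 577995) = 1, back-substitute to write 1 as a combination:
1 = 145 − 8·18
1 = −8·453 + 25·145
1 = 25·6940 − 383·453
1 = −383·14333 + 791·6940
1 = 791·49939 − 2756·14333
1 = −2756·264028 + 14571·49939
1 = 14571·577995 − 31898·264028
Hence 264028⁻¹ ≡ -31898 ≡ 546097 (mod 577995).

546097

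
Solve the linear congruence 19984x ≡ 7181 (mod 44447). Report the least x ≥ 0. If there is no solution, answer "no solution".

17075

First find gcd(19984, 44447):
44447 = 2·19984 + 4479
19984 = 4·4479 + 2068
4479 = 2·2068 + 343
2068 = 6·343 + 10
343 = 34·10 + 3
10 = 3·3 + 1
3 = 3·1 + 0
gcd = 1, so a unique solution mod 44447 exists.
Back-substitute for the Bézout coefficients:
1 = 10 − 3·3
1 = −3·343 + 103·10
1 = 103·2068 − 621·343
1 = −621·4479 + 1345·2068
1 = 1345·19984 − 6001·4479
1 = −6001·44447 + 13347·19984
So 19984·(13347) ≡ 1 (mod 44447), giving 19984⁻¹ ≡ 13347.
x ≡ 19984⁻¹·7181 ≡ 13347·7181 ≡ 17075 (mod 44447).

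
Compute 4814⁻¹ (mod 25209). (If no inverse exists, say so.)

21203

Run Euclid on (25209, 4814):
25209 = 5·4814 + 1139
4814 = 4·1139 + 258
1139 = 4·258 + 107
258 = 2·107 + 44
107 = 2·44 + 19
44 = 2·19 + 6
19 = 3·6 + 1
6 = 6·1 + 0
The gcd is 1. Working backward:
1 = 19 − 3·6
1 = −3·44 + 7·19
1 = 7·107 − 17·44
1 = −17·258 + 41·107
1 = 41·1139 − 181·258
1 = −181·4814 + 765·1139
1 = 765·25209 − 4006·4814
Thus 4814·(-4006) ≡ 1 (mod 25209); reducing, -4006 mod 25209 = 21203.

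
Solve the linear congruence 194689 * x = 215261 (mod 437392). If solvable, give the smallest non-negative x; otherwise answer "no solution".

First find gcd(194689, 437392):
437392 = 2·194689 + 48014
194689 = 4·48014 + 2633
48014 = 18·2633 + 620
2633 = 4·620 + 153
620 = 4·153 + 8
153 = 19·8 + 1
8 = 8·1 + 0
gcd = 1, so a unique solution mod 437392 exists.
Back-substitute for the Bézout coefficients:
1 = 153 − 19·8
1 = −19·620 + 77·153
1 = 77·2633 − 327·620
1 = −327·48014 + 5963·2633
1 = 5963·194689 − 24179·48014
1 = −24179·437392 + 54321·194689
So 194689·(54321) ≡ 1 (mod 437392), giving 194689⁻¹ ≡ 54321.
x ≡ 194689⁻¹·215261 ≡ 54321·215261 ≡ 392445 (mod 437392).

392445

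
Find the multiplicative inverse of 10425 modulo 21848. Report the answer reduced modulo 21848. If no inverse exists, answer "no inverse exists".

5057

gcd(21848, 10425) by repeated division:
21848 = 2·10425 + 998
10425 = 10·998 + 445
998 = 2·445 + 108
445 = 4·108 + 13
108 = 8·13 + 4
13 = 3·4 + 1
4 = 4·1 + 0
Since gcd(10425, 21848) = 1, back-substitute to write 1 as a combination:
1 = 13 − 3·4
1 = −3·108 + 25·13
1 = 25·445 − 103·108
1 = −103·998 + 231·445
1 = 231·10425 − 2413·998
1 = −2413·21848 + 5057·10425
So 10425·5057 ≡ 1 (mod 21848).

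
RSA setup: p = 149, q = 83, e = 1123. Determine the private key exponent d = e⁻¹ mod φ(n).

φ(n) = (p−1)(q−1) = 148·82 = 12136.
Need d with 1123·d ≡ 1 (mod 12136). Apply the extended Euclidean algorithm:
12136 = 10*1123 + 906
1123 = 1*906 + 217
906 = 4*217 + 38
217 = 5*38 + 27
38 = 1*27 + 11
27 = 2*11 + 5
11 = 2*5 + 1
5 = 5*1 + 0
Back-substitute:
1 = 11 − 2·5
1 = −2·27 + 5·11
1 = 5·38 − 7·27
1 = −7·217 + 40·38
1 = 40·906 − 167·217
1 = −167·1123 + 207·906
1 = 207·12136 − 2237·1123
So 1123·(-2237) ≡ 1 (mod 12136), hence d ≡ -2237 ≡ 9899 (mod 12136).

9899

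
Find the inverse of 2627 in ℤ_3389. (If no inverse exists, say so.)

Apply the Euclidean algorithm to 3389 and 2627:
3389 = 1*2627 + 762
2627 = 3*762 + 341
762 = 2*341 + 80
341 = 4*80 + 21
80 = 3*21 + 17
21 = 1*17 + 4
17 = 4*4 + 1
4 = 4*1 + 0
The gcd is 1. Working backward:
1 = 17 − 4·4
1 = −4·21 + 5·17
1 = 5·80 − 19·21
1 = −19·341 + 81·80
1 = 81·762 − 181·341
1 = −181·2627 + 624·762
1 = 624·3389 − 805·2627
So 2627·(-805) ≡ 1 (mod 3389), and -805 ≡ 2584 (mod 3389).

2584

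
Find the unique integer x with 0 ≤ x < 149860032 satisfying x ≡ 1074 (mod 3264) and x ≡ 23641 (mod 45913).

11823282

Write x = 1074 + 3264·k. Then 3264·k ≡ 23641 − 1074 ≡ 22567 (mod 45913).
Need 3264⁻¹ mod 45913. Extended Euclid on (45913, 3264):
45913 = 14*3264 + 217
3264 = 15*217 + 9
217 = 24*9 + 1
9 = 9*1 + 0
Back-substitute:
1 = 217 − 24·9
1 = −24·3264 + 361·217
1 = 361·45913 − 5078·3264
3264⁻¹ ≡ 40835 (mod 45913), so k ≡ 40835·22567 ≡ 3622 (mod 45913).
x = 1074 + 3264·3622 = 11823282.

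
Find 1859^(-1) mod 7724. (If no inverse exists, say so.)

gcd(7724, 1859) by repeated division:
7724 = 4×1859 + 288
1859 = 6×288 + 131
288 = 2×131 + 26
131 = 5×26 + 1
26 = 26×1 + 0
The gcd is 1. Working backward:
1 = 131 − 5·26
1 = −5·288 + 11·131
1 = 11·1859 − 71·288
1 = −71·7724 + 295·1859
So 1859·295 ≡ 1 (mod 7724).

295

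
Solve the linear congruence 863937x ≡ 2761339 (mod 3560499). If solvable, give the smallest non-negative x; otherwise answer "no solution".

no solution

gcd(863937, 3560499):
3560499 = 4×863937 + 104751
863937 = 8×104751 + 25929
104751 = 4×25929 + 1035
25929 = 25×1035 + 54
1035 = 19×54 + 9
54 = 6×9 + 0
gcd = 9, but 9 ∤ 2761339, so the congruence has no solution.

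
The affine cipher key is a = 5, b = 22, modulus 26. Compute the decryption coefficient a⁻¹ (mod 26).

Extended Euclidean algorithm:
26 = 5×5 + 1
5 = 5×1 + 0
Since gcd(5, 26) = 1, back-substitute to write 1 as a combination:
1 = 26 − 5·5
Hence 5⁻¹ ≡ -5 ≡ 21 (mod 26).

21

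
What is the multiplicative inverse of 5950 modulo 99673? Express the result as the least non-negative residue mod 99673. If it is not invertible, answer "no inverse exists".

Euclidean algorithm on 99673, 5950:
99673 = 16·5950 + 4473
5950 = 1·4473 + 1477
4473 = 3·1477 + 42
1477 = 35·42 + 7
42 = 6·7 + 0
Since gcd = 7 > 1, 5950 is not a unit mod 99673.

no inverse exists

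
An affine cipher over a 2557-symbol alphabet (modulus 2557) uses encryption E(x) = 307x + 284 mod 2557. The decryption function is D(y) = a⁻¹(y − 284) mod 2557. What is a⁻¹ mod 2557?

Apply the Euclidean algorithm to 2557 and 307:
2557 = 8·307 + 101
307 = 3·101 + 4
101 = 25·4 + 1
4 = 4·1 + 0
gcd = 1, so the inverse exists. Back-substitute:
1 = 101 − 25·4
1 = −25·307 + 76·101
1 = 76·2557 − 633·307
So 307·(-633) ≡ 1 (mod 2557), and -633 ≡ 1924 (mod 2557).

1924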